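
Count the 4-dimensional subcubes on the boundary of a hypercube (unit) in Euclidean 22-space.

Choose 4 of 22 axes to span the face (C(22,4) = 7315 ways), then fix each of the remaining 18 coordinates at one of its two extreme values (2^18 = 262144 ways): 7315·262144 = 1917583360.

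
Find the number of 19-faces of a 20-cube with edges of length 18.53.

f_19(20-cube) = (20 choose 19) · 2^1 = 40.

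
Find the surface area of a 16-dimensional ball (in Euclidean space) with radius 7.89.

S_16(7.89) = 2·π^(16/2)·(7.89)^15 / Γ(16/2) ≈ 1.07635e+14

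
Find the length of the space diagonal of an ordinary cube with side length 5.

d = √(5² + 5² + ... + 5²) [3 terms] = √(3·5²) = 5√3 ≈ 8.66025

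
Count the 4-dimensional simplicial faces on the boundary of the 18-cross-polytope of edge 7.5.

f_4(18-orthoplex) = 2^5 · (18 choose 5) = 274176.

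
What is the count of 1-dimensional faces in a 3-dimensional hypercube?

Number of 1-faces = C(3,1) · 2^(3-1) = 3 · 4 = 12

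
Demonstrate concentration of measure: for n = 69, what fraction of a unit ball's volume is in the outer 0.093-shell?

1 - (1-0.093)^69 ≈ 0.998812 ≈ 99.88%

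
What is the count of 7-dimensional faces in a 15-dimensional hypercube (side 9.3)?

Number of 7-faces = C(15,7) · 2^(15-7) = 6435 · 256 = 1647360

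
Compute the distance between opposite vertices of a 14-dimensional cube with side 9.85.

Diagonal = √14 · 9.85 ≈ 36.8553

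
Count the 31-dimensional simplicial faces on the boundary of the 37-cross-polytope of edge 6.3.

Each 31-face is the convex hull of 32 vertices, one chosen as ±e_i from each of 32 distinct axes: 2^32·C(37,32) = 1872163359424512.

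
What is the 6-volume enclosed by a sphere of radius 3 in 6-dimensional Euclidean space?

The n-ball volume is π^(n/2)·r^n/Γ(n/2+1). With n=6, r=3: V = 243·π^3/2 ≈ 3767.26.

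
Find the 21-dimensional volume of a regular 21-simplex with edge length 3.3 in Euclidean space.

For a regular n-simplex with edge a, V = (a^n / n!)·√((n+1)/2^n). With a=3.3, n=21: V ≈ 4.90733e-12.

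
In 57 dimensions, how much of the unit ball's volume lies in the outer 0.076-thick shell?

V(inner)/V(outer) = ((1-0.076)/1)^57 ≈ 0.01105, so the shell fraction is 0.988952.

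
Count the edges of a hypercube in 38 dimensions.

An n-cube has n·2^(n-1) edges. With n = 38: 38·137438953472 = 5222680231936.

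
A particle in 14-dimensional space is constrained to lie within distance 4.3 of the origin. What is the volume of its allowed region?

V_14(4.3) = π^(14/2) · (4.3)^14 / Γ(14/2 + 1) ≈ 4.42769e+08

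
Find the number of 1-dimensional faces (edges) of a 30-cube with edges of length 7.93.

Number of 1-faces = C(30,1)·2^(30-1) = 30·536870912 = 16106127360.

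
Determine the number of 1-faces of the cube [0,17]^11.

f_1(11-cube) = (11 choose 1) · 2^10 = 11264.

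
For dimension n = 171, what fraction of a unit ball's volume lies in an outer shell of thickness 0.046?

1 - (1-0.046)^171 ≈ 0.999682 ≈ 99.9682%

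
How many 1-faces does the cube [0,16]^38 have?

The 38-cube has n·2^(n-1) = 38·2^37 = 38·137438953472 = 5222680231936 edges.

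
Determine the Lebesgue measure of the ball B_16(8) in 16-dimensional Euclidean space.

Volume = π^{16/2}·(8)^16/Γ(9) = 2199023255552·π^8/315 ≈ 6.62397e+13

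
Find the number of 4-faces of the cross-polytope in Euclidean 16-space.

f_4(16-orthoplex) = 2^5 · (16 choose 5) = 139776.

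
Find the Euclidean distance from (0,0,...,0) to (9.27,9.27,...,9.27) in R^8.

Diagonal = √8 · 9.27 ≈ 26.2195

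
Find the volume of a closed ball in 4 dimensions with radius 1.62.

V_4(1.62) = π^(4/2) · (1.62)^4 / Γ(4/2 + 1) ≈ 33.9883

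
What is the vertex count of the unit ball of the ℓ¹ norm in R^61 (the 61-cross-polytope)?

The 61-dimensional cross-polytope has 2n = 2·61 = 122 vertices.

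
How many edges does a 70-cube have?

Each of the 2^70 = 1180591620717411303424 vertices has degree 70; total edges = 70·2^70/2 = 41320706725109395619840.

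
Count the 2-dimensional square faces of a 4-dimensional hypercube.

Choose 2 of 4 axes to span the face (C(4,2) = 6 ways), then fix each of the remaining 2 coordinates at one of its two extreme values (2^2 = 4 ways): 6·4 = 24.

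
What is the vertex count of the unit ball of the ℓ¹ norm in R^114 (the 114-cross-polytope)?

The 114-dimensional cross-polytope has 2n = 2·114 = 228 vertices.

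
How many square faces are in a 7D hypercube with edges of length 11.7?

Choose 2 of 7 axes to span the face (C(7,2) = 21 ways), then fix each of the remaining 5 coordinates at one of its two extreme values (2^5 = 32 ways): 21·32 = 672.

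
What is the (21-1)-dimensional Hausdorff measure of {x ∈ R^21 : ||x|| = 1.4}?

The surface area of an n-ball is 2π^(n/2) r^(n-1) / Γ(n/2). For n=21, r=1.4: 245.091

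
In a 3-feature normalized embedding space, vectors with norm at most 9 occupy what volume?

The n-ball volume is π^(n/2)·r^n/Γ(n/2+1). With n=3, r=9: V = 972·π ≈ 3053.63.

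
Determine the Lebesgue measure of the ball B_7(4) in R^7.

Volume = π^{7/2}·(4)^7/Γ(9/2) = 262144·π^3/105 ≈ 77410.6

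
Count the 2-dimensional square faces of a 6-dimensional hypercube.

An n-cube has C(n,k)·2^(n-k) k-faces. Here C(6,2)·2^4 = 15·16 = 240.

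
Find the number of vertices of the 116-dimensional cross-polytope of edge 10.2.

Number of vertices = 2n = 232.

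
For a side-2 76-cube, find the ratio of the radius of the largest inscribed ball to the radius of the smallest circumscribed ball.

Ratio = (s/2)/(s√76/2) = 76^(-1/2) ≈ 0.114708.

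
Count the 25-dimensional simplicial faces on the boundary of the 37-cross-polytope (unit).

Number of 25-faces = 2^(25+1) · C(37,25+1) = 67108864 · 854992152 = 57377552049635328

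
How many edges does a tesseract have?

Each of the 2^4 = 16 vertices has degree 4; total edges = 4·2^4/2 = 32.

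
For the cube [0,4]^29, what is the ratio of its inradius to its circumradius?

r_in / r_out = (4/2) / (4√29/2) = 1/√29 ≈ 0.185695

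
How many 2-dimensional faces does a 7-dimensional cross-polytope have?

An n-cross-polytope has 2^(k+1)·C(n,k+1) k-faces. Here 2^3·C(7,3) = 8·35 = 280.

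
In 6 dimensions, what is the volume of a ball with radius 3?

The n-ball volume is π^(n/2)·r^n/Γ(n/2+1). With n=6, r=3: V = 243·π^3/2 ≈ 3767.26.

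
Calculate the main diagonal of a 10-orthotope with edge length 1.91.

||(1.91,1.91,...,1.91)|| = √(10)·1.91 ≈ 6.03995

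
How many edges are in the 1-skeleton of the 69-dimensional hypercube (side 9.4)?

Number of 1-faces = C(69,1)·2^(69-1) = 69·295147905179352825856 = 20365205457375344984064.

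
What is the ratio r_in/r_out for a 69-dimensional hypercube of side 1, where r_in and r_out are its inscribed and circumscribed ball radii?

r_in / r_out = (1/2) / (1√69/2) = 1/√69 ≈ 0.120386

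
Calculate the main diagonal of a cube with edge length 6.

Diagonal = √3 · 6 ≈ 10.3923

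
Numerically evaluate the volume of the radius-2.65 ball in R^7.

V_7(2.65) = π^(7/2) · (2.65)^7 / Γ(7/2 + 1) ≈ 4336.12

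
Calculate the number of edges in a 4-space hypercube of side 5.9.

Each of the 2^4 = 16 vertices has degree 4; total edges = 4·2^4/2 = 32.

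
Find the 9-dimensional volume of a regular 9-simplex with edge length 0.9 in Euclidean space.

V_9 = √(10) · 0.9^9 / (9! · 2^(9/2)) ≈ 1.49205e-07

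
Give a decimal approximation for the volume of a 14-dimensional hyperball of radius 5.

V_14(5) = π^(14/2) · (5)^14 / Γ(14/2 + 1) = 1220703125·π^7/1008 ≈ 3.65762e+09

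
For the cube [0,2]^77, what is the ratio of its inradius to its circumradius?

For an n-cube of any side s, the inradius is s/2 and the circumradius is s√n/2, so the ratio is 1/√77 ≈ 0.113961.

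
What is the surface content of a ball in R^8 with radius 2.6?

S_8(2.6) = 2·π^(8/2)·(2.6)^7 / Γ(8/2) ≈ 26079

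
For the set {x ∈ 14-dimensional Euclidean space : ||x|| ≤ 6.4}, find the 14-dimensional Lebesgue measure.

The n-ball volume is π^(n/2)·r^n/Γ(n/2+1). With n=14, r=6.4: V ≈ 1.15915e+11.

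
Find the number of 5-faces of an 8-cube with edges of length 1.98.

Choose 5 of 8 axes to span the face (C(8,5) = 56 ways), then fix each of the remaining 3 coordinates at one of its two extreme values (2^3 = 8 ways): 56·8 = 448.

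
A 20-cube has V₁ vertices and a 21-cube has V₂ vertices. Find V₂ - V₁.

V₁ = 2^20 = 1048576. V₂ = 2^21 = 2097152. V₂ - V₁ = 1048576.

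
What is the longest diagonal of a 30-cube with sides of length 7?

d = √(7² + 7² + ... + 7²) [30 terms] = √(30·7²) = 7√30 ≈ 38.3406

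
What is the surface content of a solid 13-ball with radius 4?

The surface area of an n-ball is 2π^(n/2) r^(n-1) / Γ(n/2). For n=13, r=4: 2147483648·π^6/10395 ≈ 1.98612e+08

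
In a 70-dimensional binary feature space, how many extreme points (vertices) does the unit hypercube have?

Number of vertices = 2^70 = 1180591620717411303424.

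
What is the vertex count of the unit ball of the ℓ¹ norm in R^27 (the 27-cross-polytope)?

The 27-dimensional cross-polytope has 2n = 2·27 = 54 vertices.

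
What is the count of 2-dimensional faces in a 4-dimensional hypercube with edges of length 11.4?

f_2(4-cube) = (4 choose 2) · 2^2 = 24.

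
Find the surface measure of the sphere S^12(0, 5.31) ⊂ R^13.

The surface area of an n-ball is 2π^(n/2) r^(n-1) / Γ(n/2). For n=13, r=5.31: 5.94866e+09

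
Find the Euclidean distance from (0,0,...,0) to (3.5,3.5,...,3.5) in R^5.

||(3.5,3.5,...,3.5)|| = √(5)·3.5 ≈ 7.82624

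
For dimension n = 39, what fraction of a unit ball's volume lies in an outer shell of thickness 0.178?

1 - (1-0.178)^39 ≈ 0.999521 ≈ 99.9521%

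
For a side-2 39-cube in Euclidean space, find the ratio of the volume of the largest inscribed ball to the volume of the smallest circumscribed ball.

The radii are 2/2 and 2√39/2, so the volume ratio is (1/√39)^39 = 39^{-39/2} ≈ 9.42411e-32.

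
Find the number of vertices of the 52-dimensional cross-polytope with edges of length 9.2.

An n-cross-polytope has 2n vertices; here n = 52, giving 104.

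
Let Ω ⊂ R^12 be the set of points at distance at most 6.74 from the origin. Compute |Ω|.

V_12(6.74) = π^(12/2) · (6.74)^12 / Γ(12/2 + 1) ≈ 1.17351e+10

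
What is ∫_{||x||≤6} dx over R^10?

Volume = π^{10/2}·(6)^10/Γ(6) = 2519424·π^5/5 ≈ 1.54199e+08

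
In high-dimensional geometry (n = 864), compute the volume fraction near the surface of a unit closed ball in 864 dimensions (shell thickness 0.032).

1 - (1-0.032)^864 ≈ 1 - 6.256e-13 ≈ (100 - 6.26e-11)%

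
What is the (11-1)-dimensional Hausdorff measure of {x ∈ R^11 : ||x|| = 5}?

The surface area of an n-ball is 2π^(n/2) r^(n-1) / Γ(n/2). For n=11, r=5: 125000000·π^5/189 ≈ 2.02394e+08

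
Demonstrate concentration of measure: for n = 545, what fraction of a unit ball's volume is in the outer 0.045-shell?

1 - (1-0.045)^545 ≈ 1 - 1.264e-11 ≈ (100 - 1.26e-09)%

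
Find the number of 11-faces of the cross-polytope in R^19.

Each 11-face is the convex hull of 12 vertices, one chosen as ±e_i from each of 12 distinct axes: 2^12·C(19,12) = 206389248.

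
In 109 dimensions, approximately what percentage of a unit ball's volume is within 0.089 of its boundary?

1 - (1-0.089)^109 ≈ 0.999961 ≈ 99.996132%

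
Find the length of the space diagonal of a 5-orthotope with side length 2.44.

The space diagonal of an n-cube of side s is s√n. Here 2.44·√5 ≈ 5.45601.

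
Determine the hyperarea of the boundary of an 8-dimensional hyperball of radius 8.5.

|∂B_8(8.5)| = 410338673·π^4/384 ≈ 1.0409e+08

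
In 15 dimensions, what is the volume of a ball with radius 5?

V_15(5) = π^(15/2) · (5)^15 / Γ(15/2 + 1) = 312500000000·π^7/81081 ≈ 1.16407e+10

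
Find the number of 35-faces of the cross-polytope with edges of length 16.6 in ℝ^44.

Each 35-face is the convex hull of 36 vertices, one chosen as ±e_i from each of 36 distinct axes: 2^36·C(44,36) = 12179333387986665472.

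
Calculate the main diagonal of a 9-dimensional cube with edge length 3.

Diagonal = √9 · 3 = 9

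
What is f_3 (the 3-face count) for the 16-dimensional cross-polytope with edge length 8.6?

Each 3-face is the convex hull of 4 vertices, one chosen as ±e_i from each of 4 distinct axes: 2^4·C(16,4) = 29120.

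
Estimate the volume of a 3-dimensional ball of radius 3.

V = 36·π ≈ 113.097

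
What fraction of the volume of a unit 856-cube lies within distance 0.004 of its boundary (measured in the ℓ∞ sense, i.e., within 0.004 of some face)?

1 - (1 - 2·0.004)^856 = 1 - 0.992^856 ≈ 0.998967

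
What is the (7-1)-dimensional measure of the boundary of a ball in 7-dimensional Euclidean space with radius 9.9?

S_7(9.9) = 2·π^(7/2)·(9.9)^6 / Γ(7/2) ≈ 3.11379e+07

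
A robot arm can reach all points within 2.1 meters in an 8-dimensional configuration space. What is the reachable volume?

Volume = π^{8/2}·(2.1)^8/Γ(5) ≈ 1535.12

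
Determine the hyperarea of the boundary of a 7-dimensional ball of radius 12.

S = n·V_n(r)/r = 7·V_7(12)/12 (volume-to-surface relation), giving 15925248·π^3/5 ≈ 9.87565e+07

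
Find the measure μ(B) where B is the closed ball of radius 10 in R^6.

V_6(10) = π^(6/2) · (10)^6 / Γ(6/2 + 1) = 500000·π^3/3 ≈ 5.16771e+06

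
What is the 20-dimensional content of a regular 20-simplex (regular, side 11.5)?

V_20 = √(21) · 11.5^20 / (20! · 2^(20/2)) ≈ 3.01052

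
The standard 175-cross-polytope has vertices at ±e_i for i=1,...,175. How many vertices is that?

An n-cross-polytope has 2n vertices; here n = 175, giving 350.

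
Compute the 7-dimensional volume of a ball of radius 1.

The n-ball volume is π^(n/2)·r^n/Γ(n/2+1). With n=7, r=1: V = 16·π^3/105 ≈ 4.72477.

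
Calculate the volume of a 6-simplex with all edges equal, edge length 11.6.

Volume = 11.6^6 · √(7/2^6) / 6! ≈ 1119.11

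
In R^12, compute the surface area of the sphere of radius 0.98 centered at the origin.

S = n·V_n(r)/r = 12·V_12(0.98)/0.98 (volume-to-surface relation), giving 12.8302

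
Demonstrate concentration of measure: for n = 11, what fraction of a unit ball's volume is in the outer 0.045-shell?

1 - (1-0.045)^11 ≈ 0.397389 ≈ 39.74%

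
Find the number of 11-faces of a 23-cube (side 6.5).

An n-cube has C(n,k)·2^(n-k) k-faces. Here C(23,11)·2^12 = 1352078·4096 = 5538111488.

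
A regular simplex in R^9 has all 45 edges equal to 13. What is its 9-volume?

V_9 = √(10) · 13^9 / (9! · 2^(9/2)) ≈ 4084.06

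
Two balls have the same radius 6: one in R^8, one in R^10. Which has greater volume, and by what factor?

V_8(6) ≈ 6.81708e+06, V_10(6) ≈ 1.54199e+08. The 10-ball is larger by a factor of 22.62.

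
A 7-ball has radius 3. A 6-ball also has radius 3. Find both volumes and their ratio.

V_7(3) ≈ 10333.1. V_6(3) ≈ 3767.26. Ratio V_7/V_6 ≈ 2.743.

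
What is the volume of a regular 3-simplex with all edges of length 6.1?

Volume = (√2/12) · 6.1³ = 26.75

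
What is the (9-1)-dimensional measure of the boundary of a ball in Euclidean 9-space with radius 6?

S = n·V_n(r)/r = 9·V_9(6)/6 (volume-to-surface relation), giving 17915904·π^4/35 ≈ 4.98621e+07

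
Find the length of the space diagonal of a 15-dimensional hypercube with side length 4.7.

The space diagonal of an n-cube of side s is s√n. Here 4.7·√15 ≈ 18.203.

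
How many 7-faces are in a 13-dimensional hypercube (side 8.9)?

f_7(13-cube) = (13 choose 7) · 2^6 = 109824.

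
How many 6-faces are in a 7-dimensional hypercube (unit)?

f_6(7-cube) = (7 choose 6) · 2^1 = 14.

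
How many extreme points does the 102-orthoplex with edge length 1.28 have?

Number of vertices = 2n = 204.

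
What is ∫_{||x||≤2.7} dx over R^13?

Volume = π^{13/2}·(2.7)^13/Γ(15/2) ≈ 369037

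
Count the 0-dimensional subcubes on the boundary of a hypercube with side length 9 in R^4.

An n-cube has C(n,k)·2^(n-k) k-faces. Here C(4,0)·2^4 = 1·16 = 16.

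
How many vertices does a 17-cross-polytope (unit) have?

An n-cross-polytope has 2^(k+1)·C(n,k+1) k-faces. Here 2^1·C(17,1) = 2·17 = 34.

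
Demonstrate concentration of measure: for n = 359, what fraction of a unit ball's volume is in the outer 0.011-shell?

1 - (1-0.011)^359 ≈ 0.981143 ≈ 98.11%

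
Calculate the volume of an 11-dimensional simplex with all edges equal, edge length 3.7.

V = (3.7^11 / 11!) · √((11+1) / 2^11) ≈ 0.00341184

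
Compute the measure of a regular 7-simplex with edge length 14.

V = (14^7 / 7!) · √((7+1) / 2^7) ≈ 5228.84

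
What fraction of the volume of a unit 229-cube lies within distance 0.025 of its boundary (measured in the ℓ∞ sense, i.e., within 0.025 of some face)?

1 - (1 - 2·0.025)^229 = 1 - 0.95^229 ≈ 0.999992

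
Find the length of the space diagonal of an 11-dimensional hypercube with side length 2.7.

Diagonal = √11 · 2.7 ≈ 8.95489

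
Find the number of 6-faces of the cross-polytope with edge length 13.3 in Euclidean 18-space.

f_6(18-orthoplex) = 2^7 · (18 choose 7) = 4073472.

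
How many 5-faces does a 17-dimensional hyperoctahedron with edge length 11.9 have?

Number of 5-faces = 2^(5+1) · C(17,5+1) = 64 · 12376 = 792064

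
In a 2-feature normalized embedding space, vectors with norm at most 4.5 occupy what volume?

V_2(4.5) = π^(2/2) · (4.5)^2 / Γ(2/2 + 1) = 81·π/4 ≈ 63.6173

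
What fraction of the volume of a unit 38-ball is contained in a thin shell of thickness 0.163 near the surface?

V(inner)/V(outer) = ((1-0.163)/1)^38 ≈ 0.001158, so the shell fraction is 0.998842.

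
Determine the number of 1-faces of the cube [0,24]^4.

Number of 1-faces = C(4,1) · 2^(4-1) = 4 · 8 = 32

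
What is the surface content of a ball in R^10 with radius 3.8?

The surface area of an n-ball is 2π^(n/2) r^(n-1) / Γ(n/2). For n=10, r=3.8: 4.21328e+06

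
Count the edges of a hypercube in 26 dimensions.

The 26-cube has n·2^(n-1) = 26·2^25 = 26·33554432 = 872415232 edges.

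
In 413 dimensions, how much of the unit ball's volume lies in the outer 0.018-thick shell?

1 - (1-0.018)^413 ≈ 0.999448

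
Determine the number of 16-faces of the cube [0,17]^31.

Choose 16 of 31 axes to span the face (C(31,16) = 300540195 ways), then fix each of the remaining 15 coordinates at one of its two extreme values (2^15 = 32768 ways): 300540195·32768 = 9848101109760.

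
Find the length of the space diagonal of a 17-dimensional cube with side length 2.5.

||(2.5,2.5,...,2.5)|| = √(17)·2.5 ≈ 10.3078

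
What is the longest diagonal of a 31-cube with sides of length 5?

d = √(5² + 5² + ... + 5²) [31 terms] = √(31·5²) = 5√31 ≈ 27.8388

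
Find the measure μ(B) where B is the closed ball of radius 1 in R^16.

V = π^8/40320 ≈ 0.235331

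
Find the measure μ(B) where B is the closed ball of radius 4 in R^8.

V_8(4) = π^(8/2) · (4)^8 / Γ(8/2 + 1) = 8192·π^4/3 ≈ 265992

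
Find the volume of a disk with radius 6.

V_2(6) = π^(2/2) · (6)^2 / Γ(2/2 + 1) = 36·π ≈ 113.097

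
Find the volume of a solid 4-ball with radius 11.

Volume = π^{4/2}·(11)^4/Γ(3) = 14641·π^2/2 ≈ 72250.4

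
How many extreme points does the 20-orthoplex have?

An n-cross-polytope has 2n vertices; here n = 20, giving 40.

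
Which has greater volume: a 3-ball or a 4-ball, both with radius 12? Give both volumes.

V_3(12) ≈ 7238.23. V_4(12) ≈ 102328. The 4-ball is larger.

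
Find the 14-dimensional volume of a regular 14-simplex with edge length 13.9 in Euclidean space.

Volume = 13.9^14 · √(15/2^14) / 14! ≈ 3488.47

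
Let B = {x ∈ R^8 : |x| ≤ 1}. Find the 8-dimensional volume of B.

V_8(1) = π^(8/2) · (1)^8 / Γ(8/2 + 1) = π^4/24 ≈ 4.05871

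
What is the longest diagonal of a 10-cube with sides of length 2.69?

d = √(2.69² + 2.69² + ... + 2.69²) [10 terms] = √(10·2.69²) = 2.69√10 ≈ 8.50653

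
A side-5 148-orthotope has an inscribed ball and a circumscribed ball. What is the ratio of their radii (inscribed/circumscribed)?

Ratio = (s/2)/(s√148/2) = 148^(-1/2) ≈ 0.0821995.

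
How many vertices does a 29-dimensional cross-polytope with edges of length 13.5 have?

The vertices are ±e_1, ..., ±e_29, so there are 2·29 = 58.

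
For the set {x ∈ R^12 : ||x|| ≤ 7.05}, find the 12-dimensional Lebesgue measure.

The n-ball volume is π^(n/2)·r^n/Γ(n/2+1). With n=12, r=7.05: V ≈ 2.01296e+10.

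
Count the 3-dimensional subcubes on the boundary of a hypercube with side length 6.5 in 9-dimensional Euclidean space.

An n-cube has C(n,k)·2^(n-k) k-faces. Here C(9,3)·2^6 = 84·64 = 5376.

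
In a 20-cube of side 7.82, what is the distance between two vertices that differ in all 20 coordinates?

d = √(7.82² + 7.82² + ... + 7.82²) [20 terms] = √(20·7.82²) = 7.82√20 ≈ 34.9721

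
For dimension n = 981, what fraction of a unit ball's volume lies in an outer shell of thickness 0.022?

1 - (1-0.022)^981 ≈ 1 - 3.33e-10 ≈ (100 - 3.33e-08)%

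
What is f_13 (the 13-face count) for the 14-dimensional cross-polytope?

Each 13-face is the convex hull of 14 vertices, one chosen as ±e_i from each of 14 distinct axes: 2^14·C(14,14) = 16384.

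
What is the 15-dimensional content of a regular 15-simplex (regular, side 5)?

V_15 = √(16) · 5^15 / (15! · 2^(15/2)) ≈ 0.000515686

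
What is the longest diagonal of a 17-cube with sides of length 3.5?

||(3.5,3.5,...,3.5)|| = √(17)·3.5 ≈ 14.4309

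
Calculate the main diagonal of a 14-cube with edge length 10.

The space diagonal of an n-cube of side s is s√n. Here 10·√14 ≈ 37.4166.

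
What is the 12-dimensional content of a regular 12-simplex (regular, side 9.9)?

Volume = 9.9^12 · √(13/2^12) / 12! ≈ 104.25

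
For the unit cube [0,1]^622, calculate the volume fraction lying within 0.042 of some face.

The inner cube has side 1-2·0.042 = 0.916 and volume (0.916)^622 ≈ 1.991e-24, so the shell holds 1 - 1.991e-24 of the volume.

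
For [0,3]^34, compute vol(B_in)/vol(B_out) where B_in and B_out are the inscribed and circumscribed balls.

The radii are 3/2 and 3√34/2, so the volume ratio is (1/√34)^34 = 34^{-34/2} ≈ 9.22271e-27.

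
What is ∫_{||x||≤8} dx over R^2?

The n-ball volume is π^(n/2)·r^n/Γ(n/2+1). With n=2, r=8: V = 64·π ≈ 201.062.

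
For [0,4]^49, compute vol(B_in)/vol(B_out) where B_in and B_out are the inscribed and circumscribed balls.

V_in/V_out = n^(-n/2) = 49^(-49/2) ≈ 3.89221e-42.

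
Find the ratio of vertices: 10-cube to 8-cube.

The 10-cube has 2^10 = 1024 vertices. The 8-cube has 2^8 = 256 vertices. Ratio: 1024/256 = 4.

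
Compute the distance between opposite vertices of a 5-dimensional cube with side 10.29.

The space diagonal of an n-cube of side s is s√n. Here 10.29·√5 ≈ 23.0091.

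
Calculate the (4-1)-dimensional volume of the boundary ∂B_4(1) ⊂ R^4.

S = n·V_n(r)/r = 4·V_4(1)/1 (volume-to-surface relation), giving 2·π^2 ≈ 19.7392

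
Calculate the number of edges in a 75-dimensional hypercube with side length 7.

Number of 1-faces = C(75,1)·2^(75-1) = 75·18889465931478580854784 = 1416709944860893564108800.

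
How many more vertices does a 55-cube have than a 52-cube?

The 55-cube has 2^55 = 36028797018963968 vertices. The 52-cube has 2^52 = 4503599627370496 vertices. Difference: 36028797018963968 - 4503599627370496 = 31525197391593472.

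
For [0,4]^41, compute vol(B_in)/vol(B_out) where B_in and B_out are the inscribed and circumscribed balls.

V_in/V_out = n^(-n/2) = 41^(-41/2) ≈ 8.66824e-34.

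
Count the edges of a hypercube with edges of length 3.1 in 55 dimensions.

An n-cube has n·2^(n-1) edges. With n = 55: 55·18014398509481984 = 990791918021509120.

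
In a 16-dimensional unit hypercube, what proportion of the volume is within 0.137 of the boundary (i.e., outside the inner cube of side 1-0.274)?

Shell fraction = 1 - (1-0.274)^16 ≈ 0.994044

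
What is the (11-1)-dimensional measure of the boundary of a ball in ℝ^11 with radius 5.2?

|∂B_11(5.2)| ≈ 2.99593e+08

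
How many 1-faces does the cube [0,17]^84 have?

Each of the 2^84 = 19342813113834066795298816 vertices has degree 84; total edges = 84·2^84/2 = 812398150781030805402550272.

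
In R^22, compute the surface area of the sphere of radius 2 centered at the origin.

|∂B_22(2)| = 16384·π^11/14175 ≈ 340052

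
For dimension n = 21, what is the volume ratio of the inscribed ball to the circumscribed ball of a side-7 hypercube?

Volume scales as r^n, and r_in/r_out = 1/√21, giving (1/√21)^21 ≈ 1.30827e-14.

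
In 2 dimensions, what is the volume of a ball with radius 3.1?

V_2(3.1) = π^(2/2) · (3.1)^2 / Γ(2/2 + 1) ≈ 30.1907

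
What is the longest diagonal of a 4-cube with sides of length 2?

||(2,2,...,2)|| = √(4)·2 = 4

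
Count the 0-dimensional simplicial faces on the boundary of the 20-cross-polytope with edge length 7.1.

Each 0-face is the convex hull of 1 vertex, one chosen as ±e_i from each of 1 distinct axis: 2^1·C(20,1) = 40.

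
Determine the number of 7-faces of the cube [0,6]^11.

Number of 7-faces = C(11,7) · 2^(11-7) = 330 · 16 = 5280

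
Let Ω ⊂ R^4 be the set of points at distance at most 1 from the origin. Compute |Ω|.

Volume = π^{4/2}·(1)^4/Γ(3) = π^2/2 ≈ 4.9348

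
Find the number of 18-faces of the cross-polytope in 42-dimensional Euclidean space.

An n-cross-polytope has 2^(k+1)·C(n,k+1) k-faces. Here 2^19·C(42,19) = 524288·446775310800 = 234238934148710400.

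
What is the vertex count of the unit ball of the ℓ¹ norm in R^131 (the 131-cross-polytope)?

The 131-dimensional cross-polytope has 2n = 2·131 = 262 vertices.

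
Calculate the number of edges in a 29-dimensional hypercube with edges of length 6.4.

An n-cube has n·2^(n-1) edges. With n = 29: 29·268435456 = 7784628224.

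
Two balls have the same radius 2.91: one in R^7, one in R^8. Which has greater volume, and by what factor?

V_7(2.91) ≈ 8348.94, V_8(2.91) ≈ 20870.5. The 8-ball is larger by a factor of 2.5.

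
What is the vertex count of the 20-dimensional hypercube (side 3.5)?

An n-cube has 2^n vertices; for n = 20 that is 2^20 = 1048576.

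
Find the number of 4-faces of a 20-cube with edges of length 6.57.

Number of 4-faces = C(20,4) · 2^(20-4) = 4845 · 65536 = 317521920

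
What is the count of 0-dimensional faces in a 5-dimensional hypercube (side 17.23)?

f_0(5-cube) = (5 choose 0) · 2^5 = 32.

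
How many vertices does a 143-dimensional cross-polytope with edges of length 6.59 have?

Number of vertices = 2n = 286.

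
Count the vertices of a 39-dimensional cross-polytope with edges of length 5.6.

The 39-dimensional cross-polytope has 2n = 2·39 = 78 vertices.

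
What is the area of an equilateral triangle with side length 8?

Area = (√3/4) · 8² = 27.7128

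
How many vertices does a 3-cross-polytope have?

f_0(3-orthoplex) = 2^1 · (3 choose 1) = 6.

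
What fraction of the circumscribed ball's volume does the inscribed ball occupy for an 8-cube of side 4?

V_in/V_out = n^(-n/2) = 8^(-8/2) ≈ 0.000244141.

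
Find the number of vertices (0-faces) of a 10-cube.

An n-cube has C(n,k)·2^(n-k) k-faces. Here C(10,0)·2^10 = 1·1024 = 1024.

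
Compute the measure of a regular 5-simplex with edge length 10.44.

For a regular n-simplex with edge a, V = (a^n / n!)·√((n+1)/2^n). With a=10.44, n=5: V ≈ 447.53.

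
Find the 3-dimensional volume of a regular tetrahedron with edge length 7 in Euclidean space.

Volume = (√2/12) · 7³ = 40.4229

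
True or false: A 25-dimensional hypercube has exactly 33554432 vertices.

True. The 25-cube has 2^25 = 33554432 vertices.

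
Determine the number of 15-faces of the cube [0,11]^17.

Choose 15 of 17 axes to span the face (C(17,15) = 136 ways), then fix each of the remaining 2 coordinates at one of its two extreme values (2^2 = 4 ways): 136·4 = 544.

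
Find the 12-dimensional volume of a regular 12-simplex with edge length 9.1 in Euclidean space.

V = (9.1^12 / 12!) · √((12+1) / 2^12) ≈ 37.9273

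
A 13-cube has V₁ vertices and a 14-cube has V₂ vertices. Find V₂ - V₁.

V₁ = 2^13 = 8192. V₂ = 2^14 = 16384. V₂ - V₁ = 8192.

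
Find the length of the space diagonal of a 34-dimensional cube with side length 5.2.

d = √(5.2² + 5.2² + ... + 5.2²) [34 terms] = √(34·5.2²) = 5.2√34 ≈ 30.3209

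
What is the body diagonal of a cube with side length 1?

||(1,1,...,1)|| = √(3)·1 ≈ 1.73205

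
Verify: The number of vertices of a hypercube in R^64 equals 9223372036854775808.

False. The 64-cube has 2^64 = 18446744073709551616 vertices.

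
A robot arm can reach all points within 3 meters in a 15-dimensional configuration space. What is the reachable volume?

Volume = π^{15/2}·(3)^15/Γ(17/2) = 45349632·π^7/25025 ≈ 5.47329e+06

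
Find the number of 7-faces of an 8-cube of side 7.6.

f_7(8-cube) = (8 choose 7) · 2^1 = 16.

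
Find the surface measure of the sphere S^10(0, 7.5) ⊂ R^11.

|∂B_11(7.5)| = 4271484375·π^5/112 ≈ 1.16711e+10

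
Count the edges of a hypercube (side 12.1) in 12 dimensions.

Number of 1-faces = C(12,1)·2^(12-1) = 12·2048 = 24576.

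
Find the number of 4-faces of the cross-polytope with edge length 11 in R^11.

An n-cross-polytope has 2^(k+1)·C(n,k+1) k-faces. Here 2^5·C(11,5) = 32·462 = 14784.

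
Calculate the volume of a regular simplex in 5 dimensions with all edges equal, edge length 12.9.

V = (12.9^5 / 5!) · √((5+1) / 2^5) ≈ 1289.04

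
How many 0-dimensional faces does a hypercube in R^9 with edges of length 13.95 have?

f_0(9-cube) = (9 choose 0) · 2^9 = 512.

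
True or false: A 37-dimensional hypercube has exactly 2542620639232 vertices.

False. The 37-cube has 2^37 = 137438953472 vertices.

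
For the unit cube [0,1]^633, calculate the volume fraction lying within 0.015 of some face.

1 - (1 - 2·0.015)^633 = 1 - 0.97^633 ≈ 0.9999999958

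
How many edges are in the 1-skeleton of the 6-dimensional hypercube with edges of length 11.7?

An n-cube has n·2^(n-1) edges. With n = 6: 6·32 = 192.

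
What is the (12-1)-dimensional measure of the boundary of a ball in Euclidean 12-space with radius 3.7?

S_12(3.7) = 2·π^(12/2)·(3.7)^11 / Γ(12/2) ≈ 2.8508e+07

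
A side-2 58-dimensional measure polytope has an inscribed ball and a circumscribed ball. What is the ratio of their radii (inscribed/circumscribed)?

Ratio = (s/2)/(s√58/2) = 58^(-1/2) ≈ 0.131306.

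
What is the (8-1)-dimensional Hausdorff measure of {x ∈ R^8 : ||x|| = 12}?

S_8(12) = 2·π^(8/2)·(12)^7 / Γ(8/2) = 11943936·π^4 ≈ 1.16345e+09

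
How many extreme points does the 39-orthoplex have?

An n-cross-polytope has 2n vertices; here n = 39, giving 78.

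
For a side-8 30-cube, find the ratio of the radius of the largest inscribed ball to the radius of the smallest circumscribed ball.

r_in / r_out = (8/2) / (8√30/2) = 1/√30 ≈ 0.182574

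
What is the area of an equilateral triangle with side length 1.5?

Area = (√3/4) · 1.5² = 0.974279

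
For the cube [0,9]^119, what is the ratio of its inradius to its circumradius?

For an n-cube of any side s, the inradius is s/2 and the circumradius is s√n/2, so the ratio is 1/√119 ≈ 0.0916698.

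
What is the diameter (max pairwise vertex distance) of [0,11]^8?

||(11,11,...,11)|| = √(8)·11 ≈ 31.1127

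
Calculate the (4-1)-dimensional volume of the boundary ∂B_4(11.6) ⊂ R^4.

The surface area of an n-ball is 2π^(n/2) r^(n-1) / Γ(n/2). For n=4, r=11.6: 30810.9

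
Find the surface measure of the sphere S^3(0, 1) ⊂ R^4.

The surface area of an n-ball is 2π^(n/2) r^(n-1) / Γ(n/2). For n=4, r=1: 2·π^2 ≈ 19.7392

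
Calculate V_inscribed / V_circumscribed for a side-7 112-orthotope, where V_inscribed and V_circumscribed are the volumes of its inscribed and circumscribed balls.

V_in / V_out = (r_in/r_out)^112 = (1/√112)^112 = 112^(-112/2) ≈ 1.75304e-115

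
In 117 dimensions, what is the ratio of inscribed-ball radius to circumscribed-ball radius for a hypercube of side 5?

For an n-cube of any side s, the inradius is s/2 and the circumradius is s√n/2, so the ratio is 1/√117 ≈ 0.09245.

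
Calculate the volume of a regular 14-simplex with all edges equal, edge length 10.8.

V_14 = √(15) · 10.8^14 / (14! · 2^(14/2)) ≈ 101.944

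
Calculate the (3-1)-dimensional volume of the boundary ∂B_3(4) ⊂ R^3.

S = n·V_n(r)/r = 3·V_3(4)/4 (volume-to-surface relation), giving 4πr² = 4π·(4)² ≈ 201.062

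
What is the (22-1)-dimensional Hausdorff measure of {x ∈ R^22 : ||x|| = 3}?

S_22(3) = 2·π^(22/2)·(3)^21 / Γ(22/2) = 129140163·π^11/22400 ≈ 1.69614e+09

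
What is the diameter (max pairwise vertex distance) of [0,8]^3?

||(8,8,...,8)|| = √(3)·8 ≈ 13.8564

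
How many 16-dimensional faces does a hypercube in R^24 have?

Choose 16 of 24 axes to span the face (C(24,16) = 735471 ways), then fix each of the remaining 8 coordinates at one of its two extreme values (2^8 = 256 ways): 735471·256 = 188280576.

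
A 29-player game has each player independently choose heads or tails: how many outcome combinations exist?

Number of vertices = 2^29 = 536870912.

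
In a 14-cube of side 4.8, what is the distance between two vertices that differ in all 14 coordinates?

Diagonal = √14 · 4.8 ≈ 17.96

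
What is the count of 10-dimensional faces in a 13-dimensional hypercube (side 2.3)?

An n-cube has C(n,k)·2^(n-k) k-faces. Here C(13,10)·2^3 = 286·8 = 2288.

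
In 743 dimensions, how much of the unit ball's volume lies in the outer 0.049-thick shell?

1 - (1-0.049)^743 ≈ 1 - 6.139e-17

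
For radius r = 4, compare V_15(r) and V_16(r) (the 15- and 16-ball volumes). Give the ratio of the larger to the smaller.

V_15(4) ≈ 4.09572e+08, V_16(4) ≈ 1.01074e+09. The 16-ball is larger by a factor of 2.468.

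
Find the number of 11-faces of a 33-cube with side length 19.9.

f_11(33-cube) = (33 choose 11) · 2^22 = 811751838842880.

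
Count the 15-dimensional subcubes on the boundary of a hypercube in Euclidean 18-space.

An n-cube has C(n,k)·2^(n-k) k-faces. Here C(18,15)·2^3 = 816·8 = 6528.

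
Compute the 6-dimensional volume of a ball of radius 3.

V = 243·π^3/2 ≈ 3767.26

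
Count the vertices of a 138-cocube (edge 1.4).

The vertices are ±e_1, ..., ±e_138, so there are 2·138 = 276.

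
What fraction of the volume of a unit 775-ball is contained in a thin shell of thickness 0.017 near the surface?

V(inner)/V(outer) = ((1-0.017)/1)^775 ≈ 1.694e-06, so the shell fraction is 0.9999983058.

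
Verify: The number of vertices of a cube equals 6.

False. The 3-cube has 2^3 = 8 vertices.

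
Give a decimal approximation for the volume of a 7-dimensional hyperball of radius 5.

Volume = π^{7/2}·(5)^7/Γ(9/2) = 250000·π^3/21 ≈ 369122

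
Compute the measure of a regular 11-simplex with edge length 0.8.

V_11 = √(12) · 0.8^11 / (11! · 2^(11/2)) ≈ 1.64725e-10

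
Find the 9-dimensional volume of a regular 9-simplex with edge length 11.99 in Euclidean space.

V_9 = √(10) · 11.99^9 / (9! · 2^(9/2)) ≈ 1972.31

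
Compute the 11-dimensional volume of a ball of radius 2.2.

Volume = π^{11/2}·(2.2)^11/Γ(13/2) ≈ 11009.2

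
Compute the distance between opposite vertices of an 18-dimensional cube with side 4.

Diagonal = √18 · 4 ≈ 16.9706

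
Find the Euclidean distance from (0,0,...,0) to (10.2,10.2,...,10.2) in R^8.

||(10.2,10.2,...,10.2)|| = √(8)·10.2 ≈ 28.85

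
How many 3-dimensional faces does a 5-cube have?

An n-cube has C(n,k)·2^(n-k) k-faces. Here C(5,3)·2^2 = 10·4 = 40.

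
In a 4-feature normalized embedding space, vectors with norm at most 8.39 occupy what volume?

V_4(8.39) = π^(4/2) · (8.39)^4 / Γ(4/2 + 1) ≈ 24452.2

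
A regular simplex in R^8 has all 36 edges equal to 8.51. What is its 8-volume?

For a regular n-simplex with edge a, V = (a^n / n!)·√((n+1)/2^n). With a=8.51, n=8: V ≈ 127.914.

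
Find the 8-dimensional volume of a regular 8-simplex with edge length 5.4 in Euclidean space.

V_8 = √(9) · 5.4^8 / (8! · 2^(8/2)) ≈ 3.36226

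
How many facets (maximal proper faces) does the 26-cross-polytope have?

f_25(26-orthoplex) = 2^26 · (26 choose 26) = 67108864.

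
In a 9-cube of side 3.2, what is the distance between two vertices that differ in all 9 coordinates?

The space diagonal of an n-cube of side s is s√n. Here 3.2·√9 = 9.6.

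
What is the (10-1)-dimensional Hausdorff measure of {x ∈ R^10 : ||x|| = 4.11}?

|∂B_10(4.11)| ≈ 8.53384e+06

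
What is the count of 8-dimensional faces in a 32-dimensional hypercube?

f_8(32-cube) = (32 choose 8) · 2^24 = 176467791052800.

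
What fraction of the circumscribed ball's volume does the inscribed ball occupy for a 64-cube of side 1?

Volume scales as r^n, and r_in/r_out = 1/√64, giving (1/√64)^64 ≈ 1.59309e-58.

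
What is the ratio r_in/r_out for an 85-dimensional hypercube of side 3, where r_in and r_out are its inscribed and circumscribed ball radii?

r_in = 3/2 (half the side); r_out = 3√85/2 (half the diagonal). Ratio = 1/√85 ≈ 0.108465.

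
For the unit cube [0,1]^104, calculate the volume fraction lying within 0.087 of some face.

1 - (1 - 2·0.087)^104 = 1 - 0.826^104 ≈ 0.9999999977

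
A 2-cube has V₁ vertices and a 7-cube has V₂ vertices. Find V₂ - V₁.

V₁ = 2^2 = 4. V₂ = 2^7 = 128. V₂ - V₁ = 124.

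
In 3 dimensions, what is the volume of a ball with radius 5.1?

The n-ball volume is π^(n/2)·r^n/Γ(n/2+1). With n=3, r=5.1: V ≈ 555.647.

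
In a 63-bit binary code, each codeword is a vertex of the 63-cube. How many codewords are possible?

Number of vertices = 2^63 = 9223372036854775808.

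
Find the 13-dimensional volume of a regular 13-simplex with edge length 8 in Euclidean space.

V = (8^13 / 13!) · √((13+1) / 2^13) ≈ 3.64971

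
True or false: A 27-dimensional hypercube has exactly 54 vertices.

False. The 27-cube has 2^27 = 134217728 vertices.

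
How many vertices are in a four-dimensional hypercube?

An n-cube has C(n,k)·2^(n-k) k-faces. Here C(4,0)·2^4 = 1·16 = 16.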